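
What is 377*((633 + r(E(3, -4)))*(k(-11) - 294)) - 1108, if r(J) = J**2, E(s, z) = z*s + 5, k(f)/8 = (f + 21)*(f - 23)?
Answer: -774942704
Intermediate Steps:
k(f) = 8*(-23 + f)*(21 + f) (k(f) = 8*((f + 21)*(f - 23)) = 8*((21 + f)*(-23 + f)) = 8*((-23 + f)*(21 + f)) = 8*(-23 + f)*(21 + f))
E(s, z) = 5 + s*z (E(s, z) = s*z + 5 = 5 + s*z)
377*((633 + r(E(3, -4)))*(k(-11) - 294)) - 1108 = 377*((633 + (5 + 3*(-4))**2)*((-3864 - 16*(-11) + 8*(-11)**2) - 294)) - 1108 = 377*((633 + (5 - 12)**2)*((-3864 + 176 + 8*121) - 294)) - 1108 = 377*((633 + (-7)**2)*((-3864 + 176 + 968) - 294)) - 1108 = 377*((633 + 49)*(-2720 - 294)) - 1108 = 377*(682*(-3014)) - 1108 = 377*(-2055548) - 1108 = -774941596 - 1108 = -774942704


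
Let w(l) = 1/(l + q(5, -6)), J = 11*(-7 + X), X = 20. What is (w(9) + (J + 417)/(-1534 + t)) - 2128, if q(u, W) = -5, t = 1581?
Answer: -397777/188 ≈ -2115.8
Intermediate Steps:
J = 143 (J = 11*(-7 + 20) = 11*13 = 143)
w(l) = 1/(-5 + l) (w(l) = 1/(l - 5) = 1/(-5 + l))
(w(9) + (J + 417)/(-1534 + t)) - 2128 = (1/(-5 + 9) + (143 + 417)/(-1534 + 1581)) - 2128 = (1/4 + 560/47) - 2128 = (¼ + 560*(1/47)) - 2128 = (¼ + 560/47) - 2128 = 2287/188 - 2128 = -397777/188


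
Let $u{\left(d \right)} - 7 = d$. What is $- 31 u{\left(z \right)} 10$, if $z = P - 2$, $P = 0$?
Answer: $-1550$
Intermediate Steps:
$z = -2$ ($z = 0 - 2 = -2$)
$u{\left(d \right)} = 7 + d$
$- 31 u{\left(z \right)} 10 = - 31 \left(7 - 2\right) 10 = \left(-31\right) 5 \cdot 10 = \left(-155\right) 10 = -1550$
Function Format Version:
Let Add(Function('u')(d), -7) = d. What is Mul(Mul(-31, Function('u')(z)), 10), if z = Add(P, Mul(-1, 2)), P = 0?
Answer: -1550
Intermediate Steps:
z = -2 (z = Add(0, Mul(-1, 2)) = Add(0, -2) = -2)
Function('u')(d) = Add(7, d)
Mul(Mul(-31, Function('u')(z)), 10) = Mul(Mul(-31, Add(7, -2)), 10) = Mul(Mul(-31, 5), 10) = Mul(-155, 10) = -1550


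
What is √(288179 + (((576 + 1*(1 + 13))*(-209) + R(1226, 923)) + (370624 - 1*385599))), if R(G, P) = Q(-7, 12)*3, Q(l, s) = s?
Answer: √149930 ≈ 387.21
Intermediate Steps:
R(G, P) = 36 (R(G, P) = 12*3 = 36)
√(288179 + (((576 + 1*(1 + 13))*(-209) + R(1226, 923)) + (370624 - 1*385599))) = √(288179 + (((576 + 1*(1 + 13))*(-209) + 36) + (370624 - 1*385599))) = √(288179 + (((576 + 1*14)*(-209) + 36) + (370624 - 385599))) = √(288179 + (((576 + 14)*(-209) + 36) - 14975)) = √(288179 + ((590*(-209) + 36) - 14975)) = √(288179 + ((-123310 + 36) - 14975)) = √(288179 + (-123274 - 14975)) = √(288179 - 138249) = √149930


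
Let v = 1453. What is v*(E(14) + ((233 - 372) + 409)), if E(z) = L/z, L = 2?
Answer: 2747623/7 ≈ 3.9252e+5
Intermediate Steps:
E(z) = 2/z
v*(E(14) + ((233 - 372) + 409)) = 1453*(2/14 + ((233 - 372) + 409)) = 1453*(2*(1/14) + (-139 + 409)) = 1453*(1/7 + 270) = 1453*(1891/7) = 2747623/7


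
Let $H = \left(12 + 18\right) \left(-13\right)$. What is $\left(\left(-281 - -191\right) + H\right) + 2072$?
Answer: $1592$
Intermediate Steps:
$H = -390$ ($H = 30 \left(-13\right) = -390$)
$\left(\left(-281 - -191\right) + H\right) + 2072 = \left(\left(-281 - -191\right) - 390\right) + 2072 = \left(\left(-281 + 191\right) - 390\right) + 2072 = \left(-90 - 390\right) + 2072 = -480 + 2072 = 1592$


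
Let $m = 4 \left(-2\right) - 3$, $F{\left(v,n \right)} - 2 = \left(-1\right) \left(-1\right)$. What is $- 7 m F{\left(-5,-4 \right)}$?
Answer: $231$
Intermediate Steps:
$F{\left(v,n \right)} = 3$ ($F{\left(v,n \right)} = 2 - -1 = 2 + 1 = 3$)
$m = -11$ ($m = -8 - 3 = -11$)
$- 7 m F{\left(-5,-4 \right)} = \left(-7\right) \left(-11\right) 3 = 77 \cdot 3 = 231$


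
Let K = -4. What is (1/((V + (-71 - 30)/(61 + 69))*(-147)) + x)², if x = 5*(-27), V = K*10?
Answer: 11066664439186225/607225887009 ≈ 18225.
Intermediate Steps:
V = -40 (V = -4*10 = -40)
x = -135
(1/((V + (-71 - 30)/(61 + 69))*(-147)) + x)² = (1/(-40 + (-71 - 30)/(61 + 69)*(-147)) - 135)² = (-1/147/(-40 - 101/130) - 135)² = (-1/147/(-5301/130) - 135)² = (-130/5301*(-1/147) - 135)² = (130/779247 - 135)² = (-105198215/779247)² = 11066664439186225/607225887009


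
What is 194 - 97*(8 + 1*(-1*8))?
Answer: 194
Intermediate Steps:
194 - 97*(8 + 1*(-1*8)) = 194 - 97*(8 + 1*(-8)) = 194 - 97*(8 - 8) = 194 - 97*0 = 194 + 0 = 194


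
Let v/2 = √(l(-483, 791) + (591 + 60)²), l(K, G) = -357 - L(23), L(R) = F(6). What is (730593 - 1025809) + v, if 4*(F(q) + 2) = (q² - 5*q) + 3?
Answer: -295216 + 5*√67751 ≈ -2.9391e+5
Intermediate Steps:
F(q) = -5/4 - 5*q/4 + q²/4 (F(q) = -2 + ((q² - 5*q) + 3)/4 = -2 + (3 + q² - 5*q)/4 = -2 + (¾ - 5*q/4 + q²/4) = -5/4 - 5*q/4 + q²/4)
L(R) = ¼ (L(R) = -5/4 - 5/4*6 + (¼)*6² = -5/4 - 15/2 + (¼)*36 = -5/4 - 15/2 + 9 = ¼)
l(K, G) = -1429/4 (l(K, G) = -357 - 1*¼ = -357 - ¼ = -1429/4)
v = 5*√67751 (v = 2*√(-1429/4 + (591 + 60)²) = 2*√(-1429/4 + 651²) = 2*√(-1429/4 + 423801) = 2*√(1693775/4) = 2*(5*√67751/2) = 5*√67751 ≈ 1301.5)
(730593 - 1025809) + v = (730593 - 1025809) + 5*√67751 = -295216 + 5*√67751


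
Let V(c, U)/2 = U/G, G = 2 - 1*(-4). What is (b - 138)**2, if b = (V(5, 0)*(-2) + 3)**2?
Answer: 16641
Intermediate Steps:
G = 6 (G = 2 + 4 = 6)
V(c, U) = U/3 (V(c, U) = 2*(U/6) = U/3)
b = 9 (b = (((1/3)*0)*(-2) + 3)**2 = (0*(-2) + 3)**2 = (0 + 3)**2 = 3**2 = 9)
(b - 138)**2 = (9 - 138)**2 = (-129)**2 = 16641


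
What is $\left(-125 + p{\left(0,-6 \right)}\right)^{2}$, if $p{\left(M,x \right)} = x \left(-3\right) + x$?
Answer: $12769$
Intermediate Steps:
$p{\left(M,x \right)} = - 2 x$ ($p{\left(M,x \right)} = - 3 x + x = - 2 x$)
$\left(-125 + p{\left(0,-6 \right)}\right)^{2} = \left(-125 - -12\right)^{2} = \left(-125 + 12\right)^{2} = \left(-113\right)^{2} = 12769$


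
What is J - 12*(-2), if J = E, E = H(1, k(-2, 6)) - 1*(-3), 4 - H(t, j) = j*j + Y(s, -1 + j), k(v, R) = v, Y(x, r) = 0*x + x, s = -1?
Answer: 28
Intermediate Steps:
Y(x, r) = x (Y(x, r) = 0 + x = x)
H(t, j) = 5 - j**2 (H(t, j) = 4 - (j*j - 1) = 4 - (j**2 - 1) = 4 - (-1 + j**2) = 4 + (1 - j**2) = 5 - j**2)
E = 4 (E = (5 - 1*(-2)**2) - 1*(-3) = (5 - 1*4) + 3 = (5 - 4) + 3 = 1 + 3 = 4)
J = 4
J - 12*(-2) = 4 - 12*(-2) = 4 + 24 = 28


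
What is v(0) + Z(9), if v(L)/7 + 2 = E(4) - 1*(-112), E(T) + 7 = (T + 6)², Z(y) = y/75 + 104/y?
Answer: 322352/225 ≈ 1432.7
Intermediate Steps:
Z(y) = 104/y + y/75 (Z(y) = y*(1/75) + 104/y = y/75 + 104/y = 104/y + y/75)
E(T) = -7 + (6 + T)² (E(T) = -7 + (T + 6)² = -7 + (6 + T)²)
v(L) = 1421 (v(L) = -14 + 7*((-7 + (6 + 4)²) - 1*(-112)) = -14 + 7*((-7 + 10²) + 112) = -14 + 7*((-7 + 100) + 112) = -14 + 7*(93 + 112) = -14 + 7*205 = -14 + 1435 = 1421)
v(0) + Z(9) = 1421 + (104/9 + (1/75)*9) = 1421 + (104*(⅑) + 3/25) = 1421 + (104/9 + 3/25) = 1421 + 2627/225 = 322352/225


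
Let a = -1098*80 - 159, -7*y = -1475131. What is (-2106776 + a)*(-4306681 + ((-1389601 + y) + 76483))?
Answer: 11871682830150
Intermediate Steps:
y = 210733 (y = -⅐*(-1475131) = 210733)
a = -87999 (a = -87840 - 159 = -87999)
(-2106776 + a)*(-4306681 + ((-1389601 + y) + 76483)) = (-2106776 - 87999)*(-4306681 + ((-1389601 + 210733) + 76483)) = -2194775*(-4306681 + (-1178868 + 76483)) = -2194775*(-4306681 - 1102385) = -2194775*(-5409066) = 11871682830150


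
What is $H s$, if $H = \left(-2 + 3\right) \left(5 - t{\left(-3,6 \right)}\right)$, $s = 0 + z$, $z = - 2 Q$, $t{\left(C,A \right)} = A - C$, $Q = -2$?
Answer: $-16$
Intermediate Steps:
$z = 4$ ($z = \left(-2\right) \left(-2\right) = 4$)
$s = 4$ ($s = 0 + 4 = 4$)
$H = -4$ ($H = \left(-2 + 3\right) \left(5 - \left(6 - -3\right)\right) = 1 \left(5 - \left(6 + 3\right)\right) = 1 \left(5 - 9\right) = 1 \left(-4\right) = -4$)
$H s = \left(-4\right) 4 = -16$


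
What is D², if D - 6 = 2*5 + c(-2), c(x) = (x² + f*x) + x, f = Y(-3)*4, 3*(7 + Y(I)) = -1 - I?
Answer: 42436/9 ≈ 4715.1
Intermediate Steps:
Y(I) = -22/3 - I/3 (Y(I) = -7 + (-1 - I)/3 = -7 + (-⅓ - I/3) = -22/3 - I/3)
f = -76/3 (f = (-22/3 - ⅓*(-3))*4 = (-22/3 + 1)*4 = -19/3*4 = -76/3 ≈ -25.333)
c(x) = x² - 73*x/3 (c(x) = (x² - 76*x/3) + x = x² - 73*x/3)
D = 206/3 (D = 6 + (2*5 + (⅓)*(-2)*(-73 + 3*(-2))) = 6 + (10 + (⅓)*(-2)*(-73 - 6)) = 6 + (10 + (⅓)*(-2)*(-79)) = 6 + (10 + 158/3) = 6 + 188/3 = 206/3 ≈ 68.667)
D² = (206/3)² = 42436/9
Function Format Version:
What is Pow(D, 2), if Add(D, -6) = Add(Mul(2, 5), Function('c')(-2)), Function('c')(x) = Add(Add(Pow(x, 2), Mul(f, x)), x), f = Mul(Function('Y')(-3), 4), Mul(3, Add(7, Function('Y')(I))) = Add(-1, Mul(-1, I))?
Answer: Rational(42436, 9) ≈ 4715.1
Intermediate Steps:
Function('Y')(I) = Add(Rational(-22, 3), Mul(Rational(-1, 3), I)) (Function('Y')(I) = Add(-7, Mul(Rational(1, 3), Add(-1, Mul(-1, I)))) = Add(-7, Add(Rational(-1, 3), Mul(Rational(-1, 3), I))) = Add(Rational(-22, 3), Mul(Rational(-1, 3), I)))
f = Rational(-76, 3) (f = Mul(Add(Rational(-22, 3), Mul(Rational(-1, 3), -3)), 4) = Mul(Add(Rational(-22, 3), 1), 4) = Mul(Rational(-19, 3), 4) = Rational(-76, 3) ≈ -25.333)
Function('c')(x) = Add(Pow(x, 2), Mul(Rational(-73, 3), x)) (Function('c')(x) = Add(Add(Pow(x, 2), Mul(Rational(-76, 3), x)), x) = Add(Pow(x, 2), Mul(Rational(-73, 3), x)))
D = Rational(206, 3) (D = Add(6, Add(Mul(2, 5), Mul(Rational(1, 3), -2, Add(-73, Mul(3, -2))))) = Add(6, Add(10, Mul(Rational(1, 3), -2, Add(-73, -6)))) = Add(6, Add(10, Mul(Rational(1, 3), -2, -79))) = Add(6, Add(10, Rational(158, 3))) = Add(6, Rational(188, 3)) = Rational(206, 3) ≈ 68.667)
Pow(D, 2) = Pow(Rational(206, 3), 2) = Rational(42436, 9)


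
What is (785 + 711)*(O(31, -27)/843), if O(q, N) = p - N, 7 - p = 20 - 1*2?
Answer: 23936/843 ≈ 28.394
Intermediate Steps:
p = -11 (p = 7 - (20 - 1*2) = 7 - (20 - 2) = 7 - 1*18 = 7 - 18 = -11)
O(q, N) = -11 - N
(785 + 711)*(O(31, -27)/843) = (785 + 711)*((-11 - 1*(-27))/843) = 1496*((-11 + 27)*(1/843)) = 1496*(16*(1/843)) = 1496*(16/843) = 23936/843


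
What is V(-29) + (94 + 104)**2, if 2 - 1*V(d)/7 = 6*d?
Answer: 40436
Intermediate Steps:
V(d) = 14 - 42*d
V(-29) + (94 + 104)**2 = (14 - 42*(-29)) + (94 + 104)**2 = (14 + 1218) + 198**2 = 1232 + 39204 = 40436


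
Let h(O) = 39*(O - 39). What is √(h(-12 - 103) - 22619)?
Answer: 5*I*√1145 ≈ 169.19*I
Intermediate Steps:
h(O) = -1521 + 39*O (h(O) = 39*(-39 + O) = -1521 + 39*O)
√(h(-12 - 103) - 22619) = √((-1521 + 39*(-12 - 103)) - 22619) = √((-1521 + 39*(-115)) - 22619) = √((-1521 - 4485) - 22619) = √(-6006 - 22619) = √(-28625) = 5*I*√1145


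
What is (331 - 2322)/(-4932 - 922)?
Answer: 1991/5854 ≈ 0.34011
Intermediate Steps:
(331 - 2322)/(-4932 - 922) = -1991/(-5854) = -1991*(-1/5854) = 1991/5854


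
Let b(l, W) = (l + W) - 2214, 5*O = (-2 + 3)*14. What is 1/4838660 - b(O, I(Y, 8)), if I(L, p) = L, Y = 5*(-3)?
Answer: 10771824893/4838660 ≈ 2226.2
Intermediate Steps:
Y = -15
O = 14/5 (O = ((-2 + 3)*14)/5 = (1*14)/5 = (1/5)*14 = 14/5 ≈ 2.8000)
b(l, W) = -2214 + W + l (b(l, W) = (W + l) - 2214 = -2214 + W + l)
1/4838660 - b(O, I(Y, 8)) = 1/4838660 - (-2214 - 15 + 14/5) = 1/4838660 - 1*(-11131/5) = 1/4838660 + 11131/5 = 10771824893/4838660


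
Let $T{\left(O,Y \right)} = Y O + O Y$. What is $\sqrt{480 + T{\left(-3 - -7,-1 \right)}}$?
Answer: $2 \sqrt{118} \approx 21.726$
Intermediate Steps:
$T{\left(O,Y \right)} = 2 O Y$ ($T{\left(O,Y \right)} = O Y + O Y = 2 O Y$)
$\sqrt{480 + T{\left(-3 - -7,-1 \right)}} = \sqrt{480 + 2 \left(-3 - -7\right) \left(-1\right)} = \sqrt{480 + 2 \left(-3 + 7\right) \left(-1\right)} = \sqrt{480 + 2 \cdot 4 \left(-1\right)} = \sqrt{480 - 8} = \sqrt{472} = 2 \sqrt{118}$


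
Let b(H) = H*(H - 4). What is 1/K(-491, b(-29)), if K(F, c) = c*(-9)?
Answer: -1/8613 ≈ -0.00011610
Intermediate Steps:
b(H) = H*(-4 + H)
K(F, c) = -9*c
1/K(-491, b(-29)) = 1/(-(-261)*(-4 - 29)) = 1/(-(-261)*(-33)) = 1/(-9*957) = 1/(-8613) = -1/8613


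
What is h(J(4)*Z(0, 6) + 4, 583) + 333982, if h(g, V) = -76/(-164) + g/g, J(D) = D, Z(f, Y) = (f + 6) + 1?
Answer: 13693322/41 ≈ 3.3398e+5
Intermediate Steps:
Z(f, Y) = 7 + f (Z(f, Y) = (6 + f) + 1 = 7 + f)
h(g, V) = 60/41 (h(g, V) = -76*(-1/164) + 1 = 19/41 + 1 = 60/41)
h(J(4)*Z(0, 6) + 4, 583) + 333982 = 60/41 + 333982 = 13693322/41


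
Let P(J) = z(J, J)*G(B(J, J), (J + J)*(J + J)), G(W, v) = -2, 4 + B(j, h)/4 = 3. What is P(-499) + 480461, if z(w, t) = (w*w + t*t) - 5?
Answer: -515533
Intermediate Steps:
B(j, h) = -4 (B(j, h) = -16 + 4*3 = -16 + 12 = -4)
z(w, t) = -5 + t² + w² (z(w, t) = (w² + t²) - 5 = (t² + w²) - 5 = -5 + t² + w²)
P(J) = 10 - 4*J² (P(J) = (-5 + J² + J²)*(-2) = (-5 + 2*J²)*(-2) = 10 - 4*J²)
P(-499) + 480461 = (10 - 4*(-499)²) + 480461 = (10 - 4*249001) + 480461 = (10 - 996004) + 480461 = -995994 + 480461 = -515533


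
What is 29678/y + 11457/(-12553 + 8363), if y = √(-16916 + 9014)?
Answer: -11457/4190 - 14839*I*√878/1317 ≈ -2.7344 - 333.86*I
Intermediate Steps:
y = 3*I*√878 (y = √(-7902) = 3*I*√878 ≈ 88.893*I)
29678/y + 11457/(-12553 + 8363) = 29678/((3*I*√878)) + 11457/(-12553 + 8363) = 29678*(-I*√878/2634) + 11457/(-4190) = -14839*I*√878/1317 + 11457*(-1/4190) = -14839*I*√878/1317 - 11457/4190 = -11457/4190 - 14839*I*√878/1317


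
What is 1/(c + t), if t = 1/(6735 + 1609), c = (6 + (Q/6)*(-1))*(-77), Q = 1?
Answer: -25032/11243537 ≈ -0.0022263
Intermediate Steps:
c = -2695/6 (c = (6 + (1/6)*(-1))*(-77) = (6 + (1*(⅙))*(-1))*(-77) = (6 + (⅙)*(-1))*(-77) = (6 - ⅙)*(-77) = (35/6)*(-77) = -2695/6 ≈ -449.17)
t = 1/8344 ≈ 0.00011985
1/(c + t) = 1/(-2695/6 + 1/8344) = 1/(-11243537/25032) = -25032/11243537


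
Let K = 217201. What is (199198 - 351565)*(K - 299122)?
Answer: 12482057007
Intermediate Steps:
(199198 - 351565)*(K - 299122) = (199198 - 351565)*(217201 - 299122) = -152367*(-81921) = 12482057007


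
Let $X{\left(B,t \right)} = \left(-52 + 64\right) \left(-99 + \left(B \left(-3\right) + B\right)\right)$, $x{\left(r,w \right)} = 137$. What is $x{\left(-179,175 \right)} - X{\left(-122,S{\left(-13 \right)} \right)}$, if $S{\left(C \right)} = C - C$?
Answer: $-1603$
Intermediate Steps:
$S{\left(C \right)} = 0$
$X{\left(B,t \right)} = -1188 - 24 B$ ($X{\left(B,t \right)} = 12 \left(-99 + \left(- 3 B + B\right)\right) = 12 \left(-99 - 2 B\right) = -1188 - 24 B$)
$x{\left(-179,175 \right)} - X{\left(-122,S{\left(-13 \right)} \right)} = 137 - \left(-1188 - -2928\right) = 137 - \left(-1188 + 2928\right) = 137 - 1740 = -1603$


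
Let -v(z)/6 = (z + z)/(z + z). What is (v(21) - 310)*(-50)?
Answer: 15800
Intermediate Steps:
v(z) = -6 (v(z) = -6*(z + z)/(z + z) = -6*2*z/(2*z) = -6*2*z*1/(2*z) = -6*1 = -6)
(v(21) - 310)*(-50) = (-6 - 310)*(-50) = -316*(-50) = 15800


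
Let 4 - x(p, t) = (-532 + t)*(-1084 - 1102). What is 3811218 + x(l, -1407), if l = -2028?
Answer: -427432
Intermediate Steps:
x(p, t) = -1162948 + 2186*t (x(p, t) = 4 - (-532 + t)*(-1084 - 1102) = 4 - (-532 + t)*(-2186) = 4 - (1162952 - 2186*t) = 4 + (-1162952 + 2186*t) = -1162948 + 2186*t)
3811218 + x(l, -1407) = 3811218 + (-1162948 + 2186*(-1407)) = 3811218 + (-1162948 - 3075702) = 3811218 - 4238650 = -427432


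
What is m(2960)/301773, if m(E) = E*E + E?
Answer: 2921520/100591 ≈ 29.044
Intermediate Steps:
m(E) = E + E² (m(E) = E² + E = E + E²)
m(2960)/301773 = (2960*(1 + 2960))/301773 = (2960*2961)*(1/301773) = 8764560*(1/301773) = 2921520/100591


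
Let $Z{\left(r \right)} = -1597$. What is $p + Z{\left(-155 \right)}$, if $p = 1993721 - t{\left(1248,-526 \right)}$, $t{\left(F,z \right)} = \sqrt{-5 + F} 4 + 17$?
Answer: $1992107 - 4 \sqrt{1243} \approx 1.992 \cdot 10^{6}$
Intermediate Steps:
$t{\left(F,z \right)} = 17 + 4 \sqrt{-5 + F}$ ($t{\left(F,z \right)} = 4 \sqrt{-5 + F} + 17 = 17 + 4 \sqrt{-5 + F}$)
$p = 1993704 - 4 \sqrt{1243}$ ($p = 1993721 - \left(17 + 4 \sqrt{-5 + 1248}\right) = 1993721 - \left(17 + 4 \sqrt{1243}\right) = 1993704 - 4 \sqrt{1243} \approx 1.9936 \cdot 10^{6}$)
$p + Z{\left(-155 \right)} = \left(1993704 - 4 \sqrt{1243}\right) - 1597 = 1992107 - 4 \sqrt{1243}$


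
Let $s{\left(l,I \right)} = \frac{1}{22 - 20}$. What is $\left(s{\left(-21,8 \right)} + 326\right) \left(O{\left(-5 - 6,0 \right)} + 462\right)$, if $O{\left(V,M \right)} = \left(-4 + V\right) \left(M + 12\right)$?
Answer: $92073$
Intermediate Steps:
$s{\left(l,I \right)} = \frac{1}{2}$
$O{\left(V,M \right)} = \left(-4 + V\right) \left(12 + M\right)$
$\left(s{\left(-21,8 \right)} + 326\right) \left(O{\left(-5 - 6,0 \right)} + 462\right) = \left(\frac{1}{2} + 326\right) \left(\left(-48 - 0 + 12 \left(-5 - 6\right) + 0 \left(-5 - 6\right)\right) + 462\right) = \frac{653 \left(\left(-48 + 0 + 12 \left(-11\right) + 0 \left(-11\right)\right) + 462\right)}{2} = \frac{653 \left(\left(-48 + 0 - 132 + 0\right) + 462\right)}{2} = \frac{653 \left(-180 + 462\right)}{2} = \frac{653}{2} \cdot 282 = 92073$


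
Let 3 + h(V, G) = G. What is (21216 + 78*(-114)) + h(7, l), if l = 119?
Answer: 12440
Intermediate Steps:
h(V, G) = -3 + G
(21216 + 78*(-114)) + h(7, l) = (21216 + 78*(-114)) + (-3 + 119) = (21216 - 8892) + 116 = 12324 + 116 = 12440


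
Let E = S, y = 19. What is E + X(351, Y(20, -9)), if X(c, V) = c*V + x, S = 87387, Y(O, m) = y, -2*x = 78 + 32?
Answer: 94001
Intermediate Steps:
x = -55 (x = -(78 + 32)/2 = -1/2*110 = -55)
Y(O, m) = 19
E = 87387
X(c, V) = -55 + V*c (X(c, V) = c*V - 55 = V*c - 55 = -55 + V*c)
E + X(351, Y(20, -9)) = 87387 + (-55 + 19*351) = 87387 + (-55 + 6669) = 87387 + 6614 = 94001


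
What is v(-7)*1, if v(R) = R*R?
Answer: 49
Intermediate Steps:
v(R) = R²
v(-7)*1 = (-7)²*1 = 49*1 = 49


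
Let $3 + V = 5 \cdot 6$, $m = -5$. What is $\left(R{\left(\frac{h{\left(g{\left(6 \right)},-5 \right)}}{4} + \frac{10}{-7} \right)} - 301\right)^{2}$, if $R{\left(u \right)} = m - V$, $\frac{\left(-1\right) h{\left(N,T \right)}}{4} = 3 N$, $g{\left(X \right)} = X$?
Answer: $110889$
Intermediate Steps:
$h{\left(N,T \right)} = - 12 N$ ($h{\left(N,T \right)} = - 4 \cdot 3 N = - 12 N$)
$V = 27$ ($V = -3 + 5 \cdot 6 = -3 + 30 = 27$)
$R{\left(u \right)} = -32$ ($R{\left(u \right)} = -5 - 27 = -32$)
$\left(R{\left(\frac{h{\left(g{\left(6 \right)},-5 \right)}}{4} + \frac{10}{-7} \right)} - 301\right)^{2} = \left(-32 - 301\right)^{2} = \left(-333\right)^{2} = 110889$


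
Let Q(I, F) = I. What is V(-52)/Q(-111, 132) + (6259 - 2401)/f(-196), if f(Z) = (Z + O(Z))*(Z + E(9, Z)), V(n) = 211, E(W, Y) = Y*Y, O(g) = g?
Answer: -526946813/277171440 ≈ -1.9012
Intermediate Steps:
E(W, Y) = Y**2
f(Z) = 2*Z*(Z + Z**2) (f(Z) = (Z + Z)*(Z + Z**2) = (2*Z)*(Z + Z**2) = 2*Z*(Z + Z**2))
V(-52)/Q(-111, 132) + (6259 - 2401)/f(-196) = 211/(-111) + (6259 - 2401)/((2*(-196)**2*(1 - 196))) = 211*(-1/111) + 3858/((2*38416*(-195))) = -211/111 + 3858/(-14982240) = -211/111 + 3858*(-1/14982240) = -211/111 - 643/2497040 = -526946813/277171440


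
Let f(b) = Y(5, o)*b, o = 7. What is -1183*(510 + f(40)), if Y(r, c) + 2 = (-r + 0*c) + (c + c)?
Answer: -934570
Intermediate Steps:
Y(r, c) = -2 - r + 2*c (Y(r, c) = -2 + ((-r + 0*c) + (c + c)) = -2 + ((-r + 0) + 2*c) = -2 + (-r + 2*c) = -2 - r + 2*c)
f(b) = 7*b (f(b) = (-2 - 1*5 + 2*7)*b = (-2 - 5 + 14)*b = 7*b)
-1183*(510 + f(40)) = -1183*(510 + 7*40) = -1183*(510 + 280) = -1183*790 = -934570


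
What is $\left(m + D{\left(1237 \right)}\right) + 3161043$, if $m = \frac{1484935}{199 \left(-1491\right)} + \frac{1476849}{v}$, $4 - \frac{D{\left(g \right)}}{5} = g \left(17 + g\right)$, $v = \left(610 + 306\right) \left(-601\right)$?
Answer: $- \frac{750550654855261789}{163343051844} \approx -4.5949 \cdot 10^{6}$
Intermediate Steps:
$v = -550516$ ($v = 916 \left(-601\right) = -550516$)
$D{\left(g \right)} = 20 - 5 g \left(17 + g\right)$
$m = - \frac{1255674866401}{163343051844}$ ($m = \frac{1484935}{199 \left(-1491\right)} + \frac{1476849}{-550516} = \frac{1484935}{-296709} + 1476849 \left(- \frac{1}{550516}\right) = 1484935 \left(- \frac{1}{296709}\right) - \frac{1476849}{550516} = - \frac{1484935}{296709} - \frac{1476849}{550516} = - \frac{1255674866401}{163343051844} \approx -7.6873$)
$\left(m + D{\left(1237 \right)}\right) + 3161043 = \left(- \frac{1255674866401}{163343051844} - \left(105125 + 7650845\right)\right) + 3161043 = \left(- \frac{1255674866401}{163343051844} - 7755970\right) + 3161043 = - \frac{1266885065485375081}{163343051844} + 3161043 = - \frac{750550654855261789}{163343051844}$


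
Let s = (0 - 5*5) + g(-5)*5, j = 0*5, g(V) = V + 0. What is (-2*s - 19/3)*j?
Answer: 0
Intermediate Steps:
g(V) = V
j = 0
s = -50 (s = (0 - 5*5) - 5*5 = (0 - 25) - 25 = -25 - 25 = -50)
(-2*s - 19/3)*j = (-2*(-50) - 19/3)*0 = (100 - 19*1/3)*0 = (100 - 19/3)*0 = (281/3)*0 = 0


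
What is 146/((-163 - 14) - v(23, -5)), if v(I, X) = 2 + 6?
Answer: -146/185 ≈ -0.78919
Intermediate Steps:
v(I, X) = 8
146/((-163 - 14) - v(23, -5)) = 146/((-163 - 14) - 1*8) = 146/(-177 - 8) = 146/(-185) = 146*(-1/185) = -146/185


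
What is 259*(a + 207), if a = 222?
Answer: 111111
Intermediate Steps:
259*(a + 207) = 259*(222 + 207) = 259*429 = 111111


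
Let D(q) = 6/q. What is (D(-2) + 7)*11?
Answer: 44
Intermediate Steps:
(D(-2) + 7)*11 = (6/(-2) + 7)*11 = (6*(-½) + 7)*11 = (-3 + 7)*11 = 4*11 = 44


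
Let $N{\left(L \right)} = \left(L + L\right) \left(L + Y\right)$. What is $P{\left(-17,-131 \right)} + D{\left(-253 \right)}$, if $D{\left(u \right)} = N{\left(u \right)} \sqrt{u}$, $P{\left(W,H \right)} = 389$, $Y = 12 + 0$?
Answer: $389 + 121946 i \sqrt{253} \approx 389.0 + 1.9397 \cdot 10^{6} i$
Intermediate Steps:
$Y = 12$
$N{\left(L \right)} = 2 L \left(12 + L\right)$ ($N{\left(L \right)} = \left(L + L\right) \left(L + 12\right) = 2 L \left(12 + L\right)$)
$D{\left(u \right)} = 2 u^{\frac{3}{2}} \left(12 + u\right)$ ($D{\left(u \right)} = 2 u \left(12 + u\right) \sqrt{u} = 2 u^{\frac{3}{2}} \left(12 + u\right)$)
$P{\left(-17,-131 \right)} + D{\left(-253 \right)} = 389 + 2 \left(-253\right)^{\frac{3}{2}} \left(12 - 253\right) = 389 + 2 \left(- 253 i \sqrt{253}\right) \left(-241\right) = 389 + 121946 i \sqrt{253}$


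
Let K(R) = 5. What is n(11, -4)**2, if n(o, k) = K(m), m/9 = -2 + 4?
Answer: 25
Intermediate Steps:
m = 18 (m = 9*(-2 + 4) = 9*2 = 18)
n(o, k) = 5
n(11, -4)**2 = 5**2 = 25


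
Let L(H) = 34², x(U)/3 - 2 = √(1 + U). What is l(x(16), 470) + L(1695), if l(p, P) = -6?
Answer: 1150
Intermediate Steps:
x(U) = 6 + 3*√(1 + U)
L(H) = 1156
l(x(16), 470) + L(1695) = -6 + 1156 = 1150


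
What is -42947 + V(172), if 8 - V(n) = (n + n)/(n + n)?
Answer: -42940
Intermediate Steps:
V(n) = 7 (V(n) = 8 - (n + n)/(n + n) = 8 - 2*n/(2*n) = 8 - 2*n*1/(2*n) = 8 - 1*1 = 8 - 1 = 7)
-42947 + V(172) = -42947 + 7 = -42940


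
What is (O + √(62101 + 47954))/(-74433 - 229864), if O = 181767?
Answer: -181767/304297 - √110055/304297 ≈ -0.59842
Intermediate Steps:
(O + √(62101 + 47954))/(-74433 - 229864) = (181767 + √(62101 + 47954))/(-74433 - 229864) = (181767 + √110055)/(-304297) = (181767 + √110055)*(-1/304297) = -181767/304297 - √110055/304297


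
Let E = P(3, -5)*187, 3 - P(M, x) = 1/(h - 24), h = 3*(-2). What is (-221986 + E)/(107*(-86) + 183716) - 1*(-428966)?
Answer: 2245810533157/5235420 ≈ 4.2896e+5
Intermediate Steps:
h = -6
P(M, x) = 91/30 (P(M, x) = 3 - 1/(-6 - 24) = 3 - 1/(-30) = 3 - 1*(-1/30) = 3 + 1/30 = 91/30)
E = 17017/30 (E = (91/30)*187 = 17017/30 ≈ 567.23)
(-221986 + E)/(107*(-86) + 183716) - 1*(-428966) = (-221986 + 17017/30)/(107*(-86) + 183716) - 1*(-428966) = -6642563/(30*(-9202 + 183716)) + 428966 = -6642563/30/174514 + 428966 = -6642563/30*1/174514 + 428966 = -6642563/5235420 + 428966 = 2245810533157/5235420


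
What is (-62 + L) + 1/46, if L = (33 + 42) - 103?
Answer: -4139/46 ≈ -89.978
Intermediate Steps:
L = -28 (L = 75 - 103 = -28)
(-62 + L) + 1/46 = (-62 - 28) + 1/46 = -90 + 1/46 = -4139/46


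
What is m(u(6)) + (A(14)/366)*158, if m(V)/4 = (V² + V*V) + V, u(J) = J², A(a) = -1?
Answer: 1923617/183 ≈ 10512.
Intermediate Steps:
m(V) = 4*V + 8*V² (m(V) = 4*((V² + V*V) + V) = 4*((V² + V²) + V) = 4*(2*V² + V) = 4*(V + 2*V²) = 4*V + 8*V²)
m(u(6)) + (A(14)/366)*158 = 4*6²*(1 + 2*6²) - 1/366*158 = 4*36*(1 + 2*36) - 1*1/366*158 = 4*36*(1 + 72) - 1/366*158 = 4*36*73 - 79/183 = 10512 - 79/183 = 1923617/183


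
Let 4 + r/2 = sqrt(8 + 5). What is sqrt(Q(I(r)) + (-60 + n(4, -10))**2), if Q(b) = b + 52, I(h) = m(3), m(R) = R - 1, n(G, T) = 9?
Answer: 3*sqrt(295) ≈ 51.527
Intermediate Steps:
m(R) = -1 + R
r = -8 + 2*sqrt(13) (r = -8 + 2*sqrt(8 + 5) = -8 + 2*sqrt(13) ≈ -0.78890)
I(h) = 2 (I(h) = -1 + 3 = 2)
Q(b) = 52 + b
sqrt(Q(I(r)) + (-60 + n(4, -10))**2) = sqrt((52 + 2) + (-60 + 9)**2) = sqrt(54 + (-51)**2) = sqrt(54 + 2601) = sqrt(2655) = 3*sqrt(295)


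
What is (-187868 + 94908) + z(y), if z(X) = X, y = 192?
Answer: -92768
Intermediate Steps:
(-187868 + 94908) + z(y) = (-187868 + 94908) + 192 = -92960 + 192 = -92768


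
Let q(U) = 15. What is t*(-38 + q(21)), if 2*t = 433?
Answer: -9959/2 ≈ -4979.5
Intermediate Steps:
t = 433/2 (t = (½)*433 = 433/2 ≈ 216.50)
t*(-38 + q(21)) = 433*(-38 + 15)/2 = (433/2)*(-23) = -9959/2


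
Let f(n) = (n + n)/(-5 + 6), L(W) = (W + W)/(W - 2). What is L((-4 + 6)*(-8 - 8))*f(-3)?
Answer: -192/17 ≈ -11.294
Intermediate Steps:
L(W) = 2*W/(-2 + W) (L(W) = (2*W)/(-2 + W) = 2*W/(-2 + W))
f(n) = 2*n (f(n) = (2*n)/1 = (2*n)*1 = 2*n)
L((-4 + 6)*(-8 - 8))*f(-3) = (2*((-4 + 6)*(-8 - 8))/(-2 + (-4 + 6)*(-8 - 8)))*(2*(-3)) = (2*(2*(-16))/(-2 + 2*(-16)))*(-6) = (2*(-32)/(-2 - 32))*(-6) = (2*(-32)/(-34))*(-6) = (2*(-32)*(-1/34))*(-6) = (32/17)*(-6) = -192/17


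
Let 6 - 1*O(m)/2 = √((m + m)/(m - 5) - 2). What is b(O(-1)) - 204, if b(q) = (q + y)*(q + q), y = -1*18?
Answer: -1084/3 - 8*I*√15 ≈ -361.33 - 30.984*I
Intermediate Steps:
y = -18
O(m) = 12 - 2*√(-2 + 2*m/(-5 + m)) (O(m) = 12 - 2*√((m + m)/(m - 5) - 2) = 12 - 2*√((2*m)/(-5 + m) - 2) = 12 - 2*√(2*m/(-5 + m) - 2) = 12 - 2*√(-2 + 2*m/(-5 + m)))
b(q) = 2*q*(-18 + q) (b(q) = (q - 18)*(q + q) = (-18 + q)*(2*q) = 2*q*(-18 + q))
b(O(-1)) - 204 = 2*(12 - 2*√10*√(1/(-5 - 1)))*(-18 + (12 - 2*√10*√(1/(-5 - 1)))) - 204 = 2*(12 - 2*√10*√(1/(-6)))*(-18 + (12 - 2*√10*√(1/(-6)))) - 204 = 2*(12 - 2*√10*√(-⅙))*(-18 + (12 - 2*√10*√(-⅙))) - 204 = 2*(12 - 2*√10*I*√6/6)*(-18 + (12 - 2*√10*I*√6/6)) - 204 = 2*(12 - 2*I*√15/3)*(-18 + (12 - 2*I*√15/3)) - 204 = 2*(12 - 2*I*√15/3)*(-6 - 2*I*√15/3) - 204 = 2*(-6 - 2*I*√15/3)*(12 - 2*I*√15/3) - 204 = -204 + 2*(-6 - 2*I*√15/3)*(12 - 2*I*√15/3)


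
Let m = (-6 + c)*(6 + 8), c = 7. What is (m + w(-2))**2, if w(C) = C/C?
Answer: 225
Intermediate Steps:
w(C) = 1
m = 14 (m = (-6 + 7)*(6 + 8) = 1*14 = 14)
(m + w(-2))**2 = (14 + 1)**2 = 15**2 = 225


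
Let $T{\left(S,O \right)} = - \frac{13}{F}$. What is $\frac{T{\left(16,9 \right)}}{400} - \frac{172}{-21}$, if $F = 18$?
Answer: $\frac{412709}{50400} \approx 8.1887$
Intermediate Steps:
$T{\left(S,O \right)} = - \frac{13}{18}$
$\frac{T{\left(16,9 \right)}}{400} - \frac{172}{-21} = - \frac{13}{18 \cdot 400} - \frac{172}{-21} = \left(- \frac{13}{18}\right) \frac{1}{400} - - \frac{172}{21} = - \frac{13}{7200} + \frac{172}{21} = \frac{412709}{50400}$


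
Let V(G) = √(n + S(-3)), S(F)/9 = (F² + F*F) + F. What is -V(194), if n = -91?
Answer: -2*√11 ≈ -6.6332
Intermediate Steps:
S(F) = 9*F + 18*F² (S(F) = 9*((F² + F*F) + F) = 9*((F² + F²) + F) = 9*(2*F² + F) = 9*(F + 2*F²) = 9*F + 18*F²)
V(G) = 2*√11 (V(G) = √(-91 + 9*(-3)*(1 + 2*(-3))) = √(-91 + 9*(-3)*(1 - 6)) = √(-91 + 9*(-3)*(-5)) = √(-91 + 135) = √44 = 2*√11)
-V(194) = -2*√11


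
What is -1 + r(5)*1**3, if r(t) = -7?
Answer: -8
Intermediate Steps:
-1 + r(5)*1**3 = -1 - 7*1**3 = -1 - 7*1 = -1 - 7 = -8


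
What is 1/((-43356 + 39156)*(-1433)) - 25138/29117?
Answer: -151295537683/175243576200 ≈ -0.86334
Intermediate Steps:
1/((-43356 + 39156)*(-1433)) - 25138/29117 = -1/1433/(-4200) - 25138*1/29117 = -1/4200*(-1/1433) - 25138/29117 = 1/6018600 - 25138/29117 = -151295537683/175243576200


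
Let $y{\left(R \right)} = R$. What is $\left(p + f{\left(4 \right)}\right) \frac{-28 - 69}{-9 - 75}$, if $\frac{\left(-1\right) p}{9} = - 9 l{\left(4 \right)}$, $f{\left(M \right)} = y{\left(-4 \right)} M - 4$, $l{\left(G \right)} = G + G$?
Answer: $\frac{15229}{21} \approx 725.19$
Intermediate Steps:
$l{\left(G \right)} = 2 G$
$f{\left(M \right)} = -4 - 4 M$ ($f{\left(M \right)} = - 4 M - 4 = -4 - 4 M$)
$p = 648$ ($p = - 9 \left(- 9 \cdot 2 \cdot 4\right) = - 9 \left(\left(-9\right) 8\right) = \left(-9\right) \left(-72\right) = 648$)
$\left(p + f{\left(4 \right)}\right) \frac{-28 - 69}{-9 - 75} = \left(648 - 20\right) \frac{-28 - 69}{-9 - 75} = \left(648 - 20\right) \left(- \frac{97}{-84}\right) = \left(648 - 20\right) \left(\left(-97\right) \left(- \frac{1}{84}\right)\right) = 628 \cdot \frac{97}{84} = \frac{15229}{21}$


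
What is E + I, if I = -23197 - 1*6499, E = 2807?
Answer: -26889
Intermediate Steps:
I = -29696 (I = -23197 - 6499 = -29696)
E + I = 2807 - 29696 = -26889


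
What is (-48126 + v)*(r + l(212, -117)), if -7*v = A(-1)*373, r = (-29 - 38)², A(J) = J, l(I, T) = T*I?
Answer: 6836180335/7 ≈ 9.7660e+8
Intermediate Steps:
l(I, T) = I*T
r = 4489 (r = (-67)² = 4489)
v = 373/7 (v = -(-1)*373/7 = -⅐*(-373) = 373/7 ≈ 53.286)
(-48126 + v)*(r + l(212, -117)) = (-48126 + 373/7)*(4489 + 212*(-117)) = -336509*(4489 - 24804)/7 = -336509/7*(-20315) = 6836180335/7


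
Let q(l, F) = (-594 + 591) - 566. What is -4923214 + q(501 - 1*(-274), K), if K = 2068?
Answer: -4923783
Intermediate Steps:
q(l, F) = -569 (q(l, F) = -3 - 566 = -569)
-4923214 + q(501 - 1*(-274), K) = -4923214 - 569 = -4923783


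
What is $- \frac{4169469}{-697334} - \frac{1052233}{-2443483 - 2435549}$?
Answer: $\frac{10538365260415}{1701157450344} \approx 6.1948$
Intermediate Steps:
$- \frac{4169469}{-697334} - \frac{1052233}{-2443483 - 2435549} = \left(-4169469\right) \left(- \frac{1}{697334}\right) - \frac{1052233}{-4879032} = \frac{4169469}{697334} - - \frac{1052233}{4879032} = \frac{4169469}{697334} + \frac{1052233}{4879032} = \frac{10538365260415}{1701157450344}$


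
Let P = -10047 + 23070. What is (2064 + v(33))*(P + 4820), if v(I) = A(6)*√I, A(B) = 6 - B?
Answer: 36827952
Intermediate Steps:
P = 13023
v(I) = 0 (v(I) = (6 - 1*6)*√I = (6 - 6)*√I = 0*√I = 0)
(2064 + v(33))*(P + 4820) = (2064 + 0)*(13023 + 4820) = 2064*17843 = 36827952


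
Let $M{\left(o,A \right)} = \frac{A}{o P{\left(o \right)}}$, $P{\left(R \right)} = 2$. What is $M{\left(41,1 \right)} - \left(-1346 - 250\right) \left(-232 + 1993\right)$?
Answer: $\frac{230465593}{82} \approx 2.8106 \cdot 10^{6}$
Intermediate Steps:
$M{\left(o,A \right)} = \frac{A}{2 o}$ ($M{\left(o,A \right)} = \frac{A}{o 2} = \frac{A}{2 o}$)
$M{\left(41,1 \right)} - \left(-1346 - 250\right) \left(-232 + 1993\right) = \frac{1}{2} \cdot 1 \cdot \frac{1}{41} - \left(-1346 - 250\right) \left(-232 + 1993\right) = \frac{1}{2} \cdot 1 \cdot \frac{1}{41} - \left(-1596\right) 1761 = \frac{1}{82} - -2810556 = \frac{1}{82} + 2810556 = \frac{230465593}{82}$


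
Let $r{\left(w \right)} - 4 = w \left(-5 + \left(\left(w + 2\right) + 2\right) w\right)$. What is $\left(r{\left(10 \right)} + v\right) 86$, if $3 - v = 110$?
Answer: $107242$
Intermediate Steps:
$v = -107$ ($v = 3 - 110 = -107$)
$r{\left(w \right)} = 4 + w \left(-5 + w \left(4 + w\right)\right)$ ($r{\left(w \right)} = 4 + w \left(-5 + \left(\left(w + 2\right) + 2\right) w\right) = 4 + w \left(-5 + \left(\left(2 + w\right) + 2\right) w\right) = 4 + w \left(-5 + \left(4 + w\right) w\right) = 4 + w \left(-5 + w \left(4 + w\right)\right)$)
$\left(r{\left(10 \right)} + v\right) 86 = \left(\left(4 + 10^{3} - 50 + 4 \cdot 10^{2}\right) - 107\right) 86 = \left(\left(4 + 1000 - 50 + 4 \cdot 100\right) - 107\right) 86 = \left(\left(4 + 1000 - 50 + 400\right) - 107\right) 86 = \left(1354 - 107\right) 86 = 1247 \cdot 86 = 107242$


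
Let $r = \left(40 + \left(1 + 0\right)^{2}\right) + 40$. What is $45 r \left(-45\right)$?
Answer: $-164025$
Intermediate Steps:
$r = 81$ ($r = \left(40 + 1^{2}\right) + 40 = \left(40 + 1\right) + 40 = 41 + 40 = 81$)
$45 r \left(-45\right) = 45 \cdot 81 \left(-45\right) = 3645 \left(-45\right) = -164025$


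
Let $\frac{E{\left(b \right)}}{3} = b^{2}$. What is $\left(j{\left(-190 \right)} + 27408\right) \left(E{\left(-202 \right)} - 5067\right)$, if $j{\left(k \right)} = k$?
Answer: $3193896210$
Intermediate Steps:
$E{\left(b \right)} = 3 b^{2}$
$\left(j{\left(-190 \right)} + 27408\right) \left(E{\left(-202 \right)} - 5067\right) = \left(-190 + 27408\right) \left(3 \left(-202\right)^{2} - 5067\right) = 27218 \left(3 \cdot 40804 - 5067\right) = 27218 \left(122412 - 5067\right) = 27218 \cdot 117345 = 3193896210$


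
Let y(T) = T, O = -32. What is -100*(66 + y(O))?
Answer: -3400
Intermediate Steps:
-100*(66 + y(O)) = -100*(66 - 32) = -100*34 = -3400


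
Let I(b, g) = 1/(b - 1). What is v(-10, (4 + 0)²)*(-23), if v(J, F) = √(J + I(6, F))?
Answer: -161*I*√5/5 ≈ -72.001*I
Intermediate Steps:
I(b, g) = 1/(-1 + b)
v(J, F) = √(⅕ + J) (v(J, F) = √(J + 1/(-1 + 6)) = √(J + 1/5) = √(J + ⅕) = √(⅕ + J))
v(-10, (4 + 0)²)*(-23) = (√(5 + 25*(-10))/5)*(-23) = (√(5 - 250)/5)*(-23) = (√(-245)/5)*(-23) = ((7*I*√5)/5)*(-23) = (7*I*√5/5)*(-23) = -161*I*√5/5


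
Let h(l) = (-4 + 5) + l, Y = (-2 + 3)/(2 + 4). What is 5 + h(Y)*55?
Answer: 415/6 ≈ 69.167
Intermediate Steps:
Y = ⅙ (Y = 1/6 = 1*(⅙) = ⅙ ≈ 0.16667)
h(l) = 1 + l
5 + h(Y)*55 = 5 + (1 + ⅙)*55 = 5 + (7/6)*55 = 5 + 385/6 = 415/6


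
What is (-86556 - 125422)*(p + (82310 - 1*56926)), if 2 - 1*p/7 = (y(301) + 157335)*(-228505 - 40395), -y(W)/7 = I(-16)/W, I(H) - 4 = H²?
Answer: -2699334958692604492/43 ≈ -6.2775e+16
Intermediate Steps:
I(H) = 4 + H²
y(W) = -1820/W (y(W) = -7*(4 + (-16)²)/W = -7*(4 + 256)/W = -1820/W)
p = 12734032434102/43 (p = 14 - 7*(-1820/301 + 157335)*(-228505 - 40395) = 14 - 7*(-1820*1/301 + 157335)*(-268900) = 14 - 7*(-260/43 + 157335)*(-268900) = 14 - 47356015*(-268900)/43 = 14 - 7*(-1819147490500/43) = 14 + 12734032433500/43 = 12734032434102/43 ≈ 2.9614e+11)
(-86556 - 125422)*(p + (82310 - 1*56926)) = (-86556 - 125422)*(12734032434102/43 + (82310 - 1*56926)) = -211978*(12734032434102/43 + (82310 - 56926)) = -211978*(12734032434102/43 + 25384) = -211978*12734033525614/43 = -2699334958692604492/43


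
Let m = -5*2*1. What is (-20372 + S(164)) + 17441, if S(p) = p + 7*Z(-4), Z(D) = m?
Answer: -2837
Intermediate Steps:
m = -10 (m = -10*1 = -10)
Z(D) = -10
S(p) = -70 + p (S(p) = p + 7*(-10) = p - 70 = -70 + p)
(-20372 + S(164)) + 17441 = (-20372 + (-70 + 164)) + 17441 = (-20372 + 94) + 17441 = -20278 + 17441 = -2837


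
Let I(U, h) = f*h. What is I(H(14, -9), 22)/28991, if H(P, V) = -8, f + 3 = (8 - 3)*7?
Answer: 704/28991 ≈ 0.024283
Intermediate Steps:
f = 32 (f = -3 + (8 - 3)*7 = -3 + 5*7 = -3 + 35 = 32)
I(U, h) = 32*h
I(H(14, -9), 22)/28991 = (32*22)/28991 = 704*(1/28991) = 704/28991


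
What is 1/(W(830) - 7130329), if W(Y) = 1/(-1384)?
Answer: -1384/9868375337 ≈ -1.4025e-7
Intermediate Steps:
W(Y) = -1/1384
1/(W(830) - 7130329) = 1/(-1/1384 - 7130329) = 1/(-9868375337/1384) = -1384/9868375337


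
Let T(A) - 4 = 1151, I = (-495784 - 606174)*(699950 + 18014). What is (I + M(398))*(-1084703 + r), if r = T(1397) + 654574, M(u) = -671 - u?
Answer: 339389718574709894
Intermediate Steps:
I = -791166173512 (I = -1101958*717964 = -791166173512)
T(A) = 1155 (T(A) = 4 + 1151 = 1155)
r = 655729 (r = 1155 + 654574 = 655729)
(I + M(398))*(-1084703 + r) = (-791166173512 + (-671 - 1*398))*(-1084703 + 655729) = (-791166173512 + (-671 - 398))*(-428974) = (-791166173512 - 1069)*(-428974) = -791166174581*(-428974) = 339389718574709894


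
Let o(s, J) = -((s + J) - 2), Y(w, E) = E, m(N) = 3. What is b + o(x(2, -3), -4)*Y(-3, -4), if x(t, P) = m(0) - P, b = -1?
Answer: -1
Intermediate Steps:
x(t, P) = 3 - P
o(s, J) = 2 - J - s (o(s, J) = -((J + s) - 2) = -(-2 + J + s) = 2 - J - s)
b + o(x(2, -3), -4)*Y(-3, -4) = -1 + (2 - 1*(-4) - (3 - 1*(-3)))*(-4) = -1 + (2 + 4 - (3 + 3))*(-4) = -1 + (2 + 4 - 1*6)*(-4) = -1 + (2 + 4 - 6)*(-4) = -1 + 0*(-4) = -1 + 0 = -1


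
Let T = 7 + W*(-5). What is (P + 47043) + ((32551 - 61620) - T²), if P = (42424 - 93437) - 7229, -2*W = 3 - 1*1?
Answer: -40412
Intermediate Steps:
W = -1 (W = -(3 - 1*1)/2 = -(3 - 1)/2 = -½*2 = -1)
T = 12 (T = 7 - 1*(-5) = 7 + 5 = 12)
P = -58242 (P = -51013 - 7229 = -58242)
(P + 47043) + ((32551 - 61620) - T²) = (-58242 + 47043) + ((32551 - 61620) - 1*12²) = -11199 + (-29069 - 1*144) = -11199 + (-29069 - 144) = -11199 - 29213 = -40412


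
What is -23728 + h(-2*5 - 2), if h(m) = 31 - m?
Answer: -23685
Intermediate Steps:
-23728 + h(-2*5 - 2) = -23728 + (31 - (-2*5 - 2)) = -23728 + (31 - (-10 - 2)) = -23728 + (31 - 1*(-12)) = -23728 + (31 + 12) = -23728 + 43 = -23685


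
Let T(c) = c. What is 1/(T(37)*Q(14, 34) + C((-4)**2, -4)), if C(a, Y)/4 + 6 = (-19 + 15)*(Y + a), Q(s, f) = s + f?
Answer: 1/1560 ≈ 0.00064103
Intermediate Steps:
Q(s, f) = f + s
C(a, Y) = -24 - 16*Y - 16*a (C(a, Y) = -24 + 4*((-19 + 15)*(Y + a)) = -24 + 4*(-4*(Y + a)) = -24 + 4*(-4*Y - 4*a) = -24 + (-16*Y - 16*a) = -24 - 16*Y - 16*a)
1/(T(37)*Q(14, 34) + C((-4)**2, -4)) = 1/(37*(34 + 14) + (-24 - 16*(-4) - 16*(-4)**2)) = 1/(37*48 + (-24 + 64 - 16*16)) = 1/(1776 + (-24 + 64 - 256)) = 1/(1776 - 216) = 1/1560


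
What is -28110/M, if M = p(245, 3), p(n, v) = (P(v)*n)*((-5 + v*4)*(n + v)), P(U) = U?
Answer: -937/42532 ≈ -0.022030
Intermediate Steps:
p(n, v) = n*v*(-5 + 4*v)*(n + v) (p(n, v) = (v*n)*((-5 + v*4)*(n + v)) = (n*v)*((-5 + 4*v)*(n + v)) = n*v*(-5 + 4*v)*(n + v))
M = 1275960 (M = 245*3*(-5*245 - 5*3 + 4*3² + 4*245*3) = 245*3*(-1225 - 15 + 4*9 + 2940) = 245*3*(-1225 - 15 + 36 + 2940) = 245*3*1736 = 1275960)
-28110/M = -28110/1275960 = -28110*1/1275960 = -937/42532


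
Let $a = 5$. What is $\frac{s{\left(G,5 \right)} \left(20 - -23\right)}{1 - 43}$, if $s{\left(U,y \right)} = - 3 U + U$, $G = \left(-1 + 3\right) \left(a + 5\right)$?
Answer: $\frac{860}{21} \approx 40.952$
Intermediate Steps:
$G = 20$ ($G = \left(-1 + 3\right) \left(5 + 5\right) = 2 \cdot 10 = 20$)
$s{\left(U,y \right)} = - 2 U$
$\frac{s{\left(G,5 \right)} \left(20 - -23\right)}{1 - 43} = \frac{\left(-2\right) 20 \left(20 - -23\right)}{1 - 43} = \frac{\left(-40\right) \left(20 + 23\right)}{-42} = \left(-40\right) 43 \left(- \frac{1}{42}\right) = \left(-1720\right) \left(- \frac{1}{42}\right) = \frac{860}{21}$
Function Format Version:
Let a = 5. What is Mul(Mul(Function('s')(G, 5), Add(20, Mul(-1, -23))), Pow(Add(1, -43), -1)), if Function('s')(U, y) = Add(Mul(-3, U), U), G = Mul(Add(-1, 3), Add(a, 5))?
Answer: Rational(860, 21) ≈ 40.952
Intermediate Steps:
G = 20 (G = Mul(Add(-1, 3), Add(5, 5)) = Mul(2, 10) = 20)
Function('s')(U, y) = Mul(-2, U)
Mul(Mul(Function('s')(G, 5), Add(20, Mul(-1, -23))), Pow(Add(1, -43), -1)) = Mul(Mul(Mul(-2, 20), Add(20, Mul(-1, -23))), Pow(Add(1, -43), -1)) = Mul(Mul(-40, Add(20, 23)), Pow(-42, -1)) = Mul(Mul(-40, 43), Rational(-1, 42)) = Mul(-1720, Rational(-1, 42)) = Rational(860, 21)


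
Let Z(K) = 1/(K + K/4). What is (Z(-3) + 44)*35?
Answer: 4592/3 ≈ 1530.7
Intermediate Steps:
Z(K) = 4/(5*K) (Z(K) = 1/(K + K*(1/4)) = 1/(K + K/4) = 1/(5*K/4) = 4/(5*K))
(Z(-3) + 44)*35 = ((4/5)/(-3) + 44)*35 = ((4/5)*(-1/3) + 44)*35 = (-4/15 + 44)*35 = (656/15)*35 = 4592/3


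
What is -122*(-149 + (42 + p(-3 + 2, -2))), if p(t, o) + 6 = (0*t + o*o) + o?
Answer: 13542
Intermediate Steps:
p(t, o) = -6 + o + o² (p(t, o) = -6 + ((0*t + o*o) + o) = -6 + ((0 + o²) + o) = -6 + (o² + o) = -6 + (o + o²) = -6 + o + o²)
-122*(-149 + (42 + p(-3 + 2, -2))) = -122*(-149 + (42 + (-6 - 2 + (-2)²))) = -122*(-149 + (42 + (-6 - 2 + 4))) = -122*(-149 + (42 - 4)) = -122*(-149 + 38) = -122*(-111) = 13542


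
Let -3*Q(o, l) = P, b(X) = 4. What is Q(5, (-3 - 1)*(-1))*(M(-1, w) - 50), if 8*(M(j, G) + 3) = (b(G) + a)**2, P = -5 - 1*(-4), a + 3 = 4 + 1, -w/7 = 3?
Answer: -97/6 ≈ -16.167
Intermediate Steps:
w = -21 (w = -7*3 = -21)
a = 2 (a = -3 + (4 + 1) = -3 + 5 = 2)
P = -1 (P = -5 + 4 = -1)
Q(o, l) = 1/3 (Q(o, l) = -1/3*(-1) = 1/3)
M(j, G) = 3/2 (M(j, G) = -3 + (4 + 2)**2/8 = -3 + (1/8)*6**2 = -3 + (1/8)*36 = -3 + 9/2 = 3/2)
Q(5, (-3 - 1)*(-1))*(M(-1, w) - 50) = (3/2 - 50)/3 = (1/3)*(-97/2) = -97/6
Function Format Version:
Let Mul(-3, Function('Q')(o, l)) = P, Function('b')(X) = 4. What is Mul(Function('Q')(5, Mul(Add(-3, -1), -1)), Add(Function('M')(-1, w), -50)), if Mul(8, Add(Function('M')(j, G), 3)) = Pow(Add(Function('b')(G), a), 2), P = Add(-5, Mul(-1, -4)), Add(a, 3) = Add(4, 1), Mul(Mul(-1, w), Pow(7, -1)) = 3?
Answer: Rational(-97, 6) ≈ -16.167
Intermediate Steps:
w = -21 (w = Mul(-7, 3) = -21)
a = 2 (a = Add(-3, Add(4, 1)) = Add(-3, 5) = 2)
P = -1 (P = Add(-5, 4) = -1)
Function('Q')(o, l) = Rational(1, 3) (Function('Q')(o, l) = Mul(Rational(-1, 3), -1) = Rational(1, 3))
Function('M')(j, G) = Rational(3, 2) (Function('M')(j, G) = Add(-3, Mul(Rational(1, 8), Pow(Add(4, 2), 2))) = Add(-3, Mul(Rational(1, 8), Pow(6, 2))) = Add(-3, Mul(Rational(1, 8), 36)) = Add(-3, Rational(9, 2)) = Rational(3, 2))
Mul(Function('Q')(5, Mul(Add(-3, -1), -1)), Add(Function('M')(-1, w), -50)) = Mul(Rational(1, 3), Add(Rational(3, 2), -50)) = Mul(Rational(1, 3), Rational(-97, 2)) = Rational(-97, 6)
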